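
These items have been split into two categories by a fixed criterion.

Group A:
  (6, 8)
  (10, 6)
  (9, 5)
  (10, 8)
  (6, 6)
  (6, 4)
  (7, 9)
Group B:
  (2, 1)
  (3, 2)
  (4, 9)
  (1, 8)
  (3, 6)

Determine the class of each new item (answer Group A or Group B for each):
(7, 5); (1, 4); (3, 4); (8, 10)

Group A, Group B, Group B, Group A

The pattern is that an item is 'Group A' exactly when: sum is even.
(7, 5): Group A (7+5 = 12).
(1, 4): Group B (1+4 = 5).
(3, 4): Group B (3+4 = 7).
(8, 10): Group A (8+10 = 18).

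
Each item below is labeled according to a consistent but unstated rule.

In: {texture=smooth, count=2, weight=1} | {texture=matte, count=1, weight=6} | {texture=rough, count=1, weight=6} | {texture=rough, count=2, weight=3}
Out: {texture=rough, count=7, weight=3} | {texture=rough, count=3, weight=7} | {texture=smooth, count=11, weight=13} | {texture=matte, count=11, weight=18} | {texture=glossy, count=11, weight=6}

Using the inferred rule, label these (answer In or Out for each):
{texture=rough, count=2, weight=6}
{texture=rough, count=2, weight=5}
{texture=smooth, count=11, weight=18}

All 'In' examples share one property — count ≤ 2 — and every 'Out' example lacks it.
In: {texture=rough, count=2, weight=6}, since count = 2.
In: {texture=rough, count=2, weight=5}, since count = 2.
Out: {texture=smooth, count=11, weight=18}, since count = 11.

In, In, Out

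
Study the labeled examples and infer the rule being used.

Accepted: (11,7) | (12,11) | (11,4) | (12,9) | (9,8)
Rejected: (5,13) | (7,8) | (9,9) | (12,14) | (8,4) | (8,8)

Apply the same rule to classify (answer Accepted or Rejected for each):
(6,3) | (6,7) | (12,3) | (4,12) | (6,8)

The pattern is that an item is 'Accepted' exactly when: first > second AND sum ≥ 15.
(6,3): 6 > 3, 6+3 = 9, does not fit → Rejected.
(6,7): 6 < 7, 6+7 = 13, does not fit → Rejected.
(12,3): 12 > 3, 12+3 = 15, meets the rule → Accepted.
(4,12): 4 < 12, 4+12 = 16, does not fit → Rejected.
(6,8): 6 < 8, 6+8 = 14, does not fit → Rejected.

Rejected, Rejected, Accepted, Rejected, Rejected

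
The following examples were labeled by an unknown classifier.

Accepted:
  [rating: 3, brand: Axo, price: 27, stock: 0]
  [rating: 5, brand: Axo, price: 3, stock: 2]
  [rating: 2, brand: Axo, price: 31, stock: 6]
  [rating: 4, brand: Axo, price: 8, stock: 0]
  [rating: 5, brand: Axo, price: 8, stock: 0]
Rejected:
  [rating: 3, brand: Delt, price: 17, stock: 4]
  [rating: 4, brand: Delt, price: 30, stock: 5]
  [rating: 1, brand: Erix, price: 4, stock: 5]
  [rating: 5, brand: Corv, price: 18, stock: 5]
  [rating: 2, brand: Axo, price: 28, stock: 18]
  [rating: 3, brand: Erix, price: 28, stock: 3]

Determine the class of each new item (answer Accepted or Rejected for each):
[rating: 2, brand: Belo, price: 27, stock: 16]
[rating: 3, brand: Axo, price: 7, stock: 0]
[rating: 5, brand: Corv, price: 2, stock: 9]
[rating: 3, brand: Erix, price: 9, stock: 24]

'Accepted' ⟺ brand is Axo AND stock ≤ 6.

Rejected, Accepted, Rejected, Rejected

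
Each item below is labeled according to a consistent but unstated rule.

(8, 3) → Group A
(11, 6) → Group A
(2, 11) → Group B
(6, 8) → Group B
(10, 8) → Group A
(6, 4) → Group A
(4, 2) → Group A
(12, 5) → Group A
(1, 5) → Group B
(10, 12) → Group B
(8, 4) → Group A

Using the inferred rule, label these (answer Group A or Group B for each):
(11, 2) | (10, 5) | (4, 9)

Group A, Group A, Group B

The classifier is using: first > second.
(11, 2): Group A (11 > 2). (10, 5): Group A (10 > 5). (4, 9): Group B (4 < 9).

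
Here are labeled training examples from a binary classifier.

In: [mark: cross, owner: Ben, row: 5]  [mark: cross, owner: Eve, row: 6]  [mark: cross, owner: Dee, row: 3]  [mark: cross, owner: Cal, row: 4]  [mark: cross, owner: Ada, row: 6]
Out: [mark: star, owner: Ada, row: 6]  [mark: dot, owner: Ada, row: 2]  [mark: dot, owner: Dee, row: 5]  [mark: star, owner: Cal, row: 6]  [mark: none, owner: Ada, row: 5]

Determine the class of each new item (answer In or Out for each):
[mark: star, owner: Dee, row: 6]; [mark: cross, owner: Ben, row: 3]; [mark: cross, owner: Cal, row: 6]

Out, In, In

The rule appears to be: mark is cross.
[mark: star, owner: Dee, row: 6]: mark is star — fails the rule, so Out. [mark: cross, owner: Ben, row: 3]: mark is cross — qualifies, so In. [mark: cross, owner: Cal, row: 6]: mark is cross — qualifies, so In.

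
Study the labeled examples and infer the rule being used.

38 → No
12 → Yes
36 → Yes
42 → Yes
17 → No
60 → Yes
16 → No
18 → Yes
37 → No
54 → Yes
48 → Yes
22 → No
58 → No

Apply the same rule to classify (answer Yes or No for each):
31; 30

No, Yes

One predicate separates the groups cleanly: multiple of 3.
31: 31 = 3·10 + 1, does not pass → No.
30: 30 = 3·10, qualifies → Yes.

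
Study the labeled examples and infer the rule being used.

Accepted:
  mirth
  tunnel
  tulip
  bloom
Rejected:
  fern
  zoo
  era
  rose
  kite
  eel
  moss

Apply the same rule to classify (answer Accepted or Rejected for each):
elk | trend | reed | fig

Rejected, Accepted, Rejected, Rejected

A rule that fits every label: length ≥ 5 — true of each 'Accepted' example, false of each 'Rejected' one.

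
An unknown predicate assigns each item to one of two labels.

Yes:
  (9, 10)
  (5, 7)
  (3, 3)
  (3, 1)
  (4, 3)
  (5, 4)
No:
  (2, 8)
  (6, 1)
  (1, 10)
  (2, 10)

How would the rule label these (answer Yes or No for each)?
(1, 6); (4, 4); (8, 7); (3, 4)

All 'Yes' examples share one property — |first − second| ≤ 2 — and every 'No' example lacks it.

No, Yes, Yes, Yes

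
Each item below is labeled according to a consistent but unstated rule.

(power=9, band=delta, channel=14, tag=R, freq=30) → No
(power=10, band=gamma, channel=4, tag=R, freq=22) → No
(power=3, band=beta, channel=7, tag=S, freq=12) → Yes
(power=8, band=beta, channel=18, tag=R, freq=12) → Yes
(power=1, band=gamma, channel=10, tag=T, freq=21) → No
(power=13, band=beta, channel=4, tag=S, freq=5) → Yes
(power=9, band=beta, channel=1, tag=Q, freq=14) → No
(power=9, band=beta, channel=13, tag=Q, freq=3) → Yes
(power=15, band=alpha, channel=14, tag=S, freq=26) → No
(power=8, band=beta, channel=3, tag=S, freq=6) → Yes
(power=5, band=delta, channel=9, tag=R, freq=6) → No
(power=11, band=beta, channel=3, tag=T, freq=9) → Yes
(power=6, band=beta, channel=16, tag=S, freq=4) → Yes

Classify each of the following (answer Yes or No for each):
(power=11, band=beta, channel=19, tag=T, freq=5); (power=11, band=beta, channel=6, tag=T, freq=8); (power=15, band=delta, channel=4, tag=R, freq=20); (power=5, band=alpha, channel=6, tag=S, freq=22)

Yes, Yes, No, No

The rule appears to be: band is beta AND freq ≤ 12.
(power=11, band=beta, channel=19, tag=T, freq=5): band is beta, freq = 5 — matches, so Yes.
(power=11, band=beta, channel=6, tag=T, freq=8): band is beta, freq = 8 — matches, so Yes.
(power=15, band=delta, channel=4, tag=R, freq=20): band is delta, freq = 20 — fails this test, so No.
(power=5, band=alpha, channel=6, tag=S, freq=22): band is alpha, freq = 22 — fails this test, so No.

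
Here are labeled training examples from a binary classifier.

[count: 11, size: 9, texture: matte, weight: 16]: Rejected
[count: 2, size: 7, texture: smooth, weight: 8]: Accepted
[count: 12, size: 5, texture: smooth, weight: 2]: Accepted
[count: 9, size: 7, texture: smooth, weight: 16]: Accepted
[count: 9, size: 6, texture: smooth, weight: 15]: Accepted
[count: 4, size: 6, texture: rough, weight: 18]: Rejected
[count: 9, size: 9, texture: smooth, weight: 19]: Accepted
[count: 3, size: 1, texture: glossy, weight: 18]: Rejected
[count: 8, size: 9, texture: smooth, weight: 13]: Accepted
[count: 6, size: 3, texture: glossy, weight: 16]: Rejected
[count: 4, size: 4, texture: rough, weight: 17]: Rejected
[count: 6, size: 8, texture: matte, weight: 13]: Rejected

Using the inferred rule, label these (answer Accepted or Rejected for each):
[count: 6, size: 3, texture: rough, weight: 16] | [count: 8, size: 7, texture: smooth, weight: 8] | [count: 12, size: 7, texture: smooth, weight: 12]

Every 'Accepted' example satisfies: texture is smooth. None of the 'Rejected' examples do.
[count: 6, size: 3, texture: rough, weight: 16]: texture is rough — doesn't match, so Rejected. [count: 8, size: 7, texture: smooth, weight: 8]: texture is smooth — satisfies this, so Accepted. [count: 12, size: 7, texture: smooth, weight: 12]: texture is smooth — satisfies this, so Accepted.

Rejected, Accepted, Accepted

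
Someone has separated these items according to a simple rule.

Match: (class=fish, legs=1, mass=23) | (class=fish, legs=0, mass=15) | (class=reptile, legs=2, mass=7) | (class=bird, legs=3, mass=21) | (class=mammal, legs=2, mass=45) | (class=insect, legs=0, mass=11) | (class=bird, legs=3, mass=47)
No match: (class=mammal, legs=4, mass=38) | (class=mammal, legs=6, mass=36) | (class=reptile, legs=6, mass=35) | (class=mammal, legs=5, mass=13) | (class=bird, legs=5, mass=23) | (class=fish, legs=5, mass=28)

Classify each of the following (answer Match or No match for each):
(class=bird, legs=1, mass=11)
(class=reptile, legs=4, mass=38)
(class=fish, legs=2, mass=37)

Match, No match, Match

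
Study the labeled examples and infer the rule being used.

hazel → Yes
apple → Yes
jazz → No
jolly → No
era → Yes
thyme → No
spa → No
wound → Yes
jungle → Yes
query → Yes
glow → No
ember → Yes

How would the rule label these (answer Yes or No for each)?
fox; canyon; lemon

No, Yes, Yes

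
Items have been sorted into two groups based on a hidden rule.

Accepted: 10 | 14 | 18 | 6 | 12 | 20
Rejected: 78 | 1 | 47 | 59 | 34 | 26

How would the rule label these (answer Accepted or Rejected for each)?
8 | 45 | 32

The classifier is using: even AND at most 20.
8: Accepted (8 is even, 8 ≤ 20). 45: Rejected (45 is odd, 45 > 20). 32: Rejected (32 is even, 32 > 20).

Accepted, Rejected, Rejected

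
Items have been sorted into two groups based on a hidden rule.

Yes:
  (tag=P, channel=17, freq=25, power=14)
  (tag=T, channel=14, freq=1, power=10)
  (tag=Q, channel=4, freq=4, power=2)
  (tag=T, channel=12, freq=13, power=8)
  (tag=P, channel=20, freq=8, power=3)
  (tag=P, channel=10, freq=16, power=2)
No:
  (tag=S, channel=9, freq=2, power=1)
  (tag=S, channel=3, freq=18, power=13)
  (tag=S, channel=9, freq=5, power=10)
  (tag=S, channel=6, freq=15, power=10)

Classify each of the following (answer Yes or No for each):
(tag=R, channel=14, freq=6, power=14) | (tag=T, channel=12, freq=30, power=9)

The common property of the 'Yes' items is: tag is not S. No 'No' item has it.
(tag=R, channel=14, freq=6, power=14): tag is R — checks out, so Yes. (tag=T, channel=12, freq=30, power=9): tag is T — checks out, so Yes.

Yes, Yes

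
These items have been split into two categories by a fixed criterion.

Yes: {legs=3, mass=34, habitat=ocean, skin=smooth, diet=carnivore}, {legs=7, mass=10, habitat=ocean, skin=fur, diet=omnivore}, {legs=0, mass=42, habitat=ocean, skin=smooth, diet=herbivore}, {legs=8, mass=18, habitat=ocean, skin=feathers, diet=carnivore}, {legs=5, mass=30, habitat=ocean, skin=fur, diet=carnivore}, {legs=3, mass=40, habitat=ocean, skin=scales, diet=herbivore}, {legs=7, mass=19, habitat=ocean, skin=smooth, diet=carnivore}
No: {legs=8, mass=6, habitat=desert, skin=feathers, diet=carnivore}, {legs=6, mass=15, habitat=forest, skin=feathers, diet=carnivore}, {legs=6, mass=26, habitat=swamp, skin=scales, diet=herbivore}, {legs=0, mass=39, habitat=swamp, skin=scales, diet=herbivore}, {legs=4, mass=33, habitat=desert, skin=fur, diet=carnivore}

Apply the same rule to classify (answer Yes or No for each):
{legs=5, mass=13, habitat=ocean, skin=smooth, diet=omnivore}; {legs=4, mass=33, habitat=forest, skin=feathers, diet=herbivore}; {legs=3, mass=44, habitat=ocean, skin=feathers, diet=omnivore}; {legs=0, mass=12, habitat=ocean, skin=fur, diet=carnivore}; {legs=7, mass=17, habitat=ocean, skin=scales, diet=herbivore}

Yes, No, Yes, Yes, Yes

The classifier is using: habitat is ocean.
{legs=5, mass=13, habitat=ocean, skin=smooth, diet=omnivore}: Yes (habitat is ocean).
{legs=4, mass=33, habitat=forest, skin=feathers, diet=herbivore}: No (habitat is forest).
{legs=3, mass=44, habitat=ocean, skin=feathers, diet=omnivore}: Yes (habitat is ocean).
{legs=0, mass=12, habitat=ocean, skin=fur, diet=carnivore}: Yes (habitat is ocean).
{legs=7, mass=17, habitat=ocean, skin=scales, diet=herbivore}: Yes (habitat is ocean).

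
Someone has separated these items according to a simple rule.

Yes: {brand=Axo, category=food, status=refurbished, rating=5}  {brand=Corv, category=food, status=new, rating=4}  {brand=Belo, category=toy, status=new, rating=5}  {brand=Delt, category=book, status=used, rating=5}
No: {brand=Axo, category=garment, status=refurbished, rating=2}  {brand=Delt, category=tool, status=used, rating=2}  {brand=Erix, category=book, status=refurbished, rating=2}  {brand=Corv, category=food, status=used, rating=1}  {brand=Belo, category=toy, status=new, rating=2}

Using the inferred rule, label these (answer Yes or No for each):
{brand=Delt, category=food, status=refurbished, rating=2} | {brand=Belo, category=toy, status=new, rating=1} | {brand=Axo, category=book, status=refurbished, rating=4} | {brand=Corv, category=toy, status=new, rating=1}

The common property of the 'Yes' items is: rating ≥ 4. No 'No' item has it.
{brand=Delt, category=food, status=refurbished, rating=2} → rating = 2 → No.
{brand=Belo, category=toy, status=new, rating=1} → rating = 1 → No.
{brand=Axo, category=book, status=refurbished, rating=4} → rating = 4 → Yes.
{brand=Corv, category=toy, status=new, rating=1} → rating = 1 → No.

No, No, Yes, No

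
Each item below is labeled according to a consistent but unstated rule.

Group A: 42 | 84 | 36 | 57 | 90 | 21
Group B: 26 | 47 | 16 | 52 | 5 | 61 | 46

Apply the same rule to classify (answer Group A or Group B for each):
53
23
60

Group B, Group B, Group A

Checking candidate rules against both groups, what survives is: multiple of 3.
53: Group B (53 = 3·17 + 2).
23: Group B (23 = 3·7 + 2).
60: Group A (60 = 3·20).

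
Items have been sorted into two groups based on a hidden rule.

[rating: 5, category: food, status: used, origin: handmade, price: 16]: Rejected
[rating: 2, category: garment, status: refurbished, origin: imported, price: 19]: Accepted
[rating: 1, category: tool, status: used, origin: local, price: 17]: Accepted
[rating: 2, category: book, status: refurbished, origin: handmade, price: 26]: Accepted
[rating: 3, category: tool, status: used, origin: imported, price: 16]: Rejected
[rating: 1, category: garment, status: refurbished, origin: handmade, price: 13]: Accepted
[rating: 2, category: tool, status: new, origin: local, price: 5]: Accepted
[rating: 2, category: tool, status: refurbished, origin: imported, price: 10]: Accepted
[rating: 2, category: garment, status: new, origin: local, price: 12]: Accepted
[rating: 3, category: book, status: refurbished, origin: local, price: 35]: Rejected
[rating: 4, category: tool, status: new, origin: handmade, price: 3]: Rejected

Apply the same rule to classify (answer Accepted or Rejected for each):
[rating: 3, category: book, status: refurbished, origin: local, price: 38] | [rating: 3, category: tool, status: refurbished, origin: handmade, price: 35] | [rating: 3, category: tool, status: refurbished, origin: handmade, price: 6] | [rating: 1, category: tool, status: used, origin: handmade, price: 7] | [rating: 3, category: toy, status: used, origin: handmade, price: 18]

Rejected, Rejected, Rejected, Accepted, Rejected

'Accepted' ⟺ rating ≤ 2.
[rating: 3, category: book, status: refurbished, origin: local, price: 38] → rating = 3 → Rejected. [rating: 3, category: tool, status: refurbished, origin: handmade, price: 35] → rating = 3 → Rejected. [rating: 3, category: tool, status: refurbished, origin: handmade, price: 6] → rating = 3 → Rejected. [rating: 1, category: tool, status: used, origin: handmade, price: 7] → rating = 1 → Accepted. [rating: 3, category: toy, status: used, origin: handmade, price: 18] → rating = 3 → Rejected.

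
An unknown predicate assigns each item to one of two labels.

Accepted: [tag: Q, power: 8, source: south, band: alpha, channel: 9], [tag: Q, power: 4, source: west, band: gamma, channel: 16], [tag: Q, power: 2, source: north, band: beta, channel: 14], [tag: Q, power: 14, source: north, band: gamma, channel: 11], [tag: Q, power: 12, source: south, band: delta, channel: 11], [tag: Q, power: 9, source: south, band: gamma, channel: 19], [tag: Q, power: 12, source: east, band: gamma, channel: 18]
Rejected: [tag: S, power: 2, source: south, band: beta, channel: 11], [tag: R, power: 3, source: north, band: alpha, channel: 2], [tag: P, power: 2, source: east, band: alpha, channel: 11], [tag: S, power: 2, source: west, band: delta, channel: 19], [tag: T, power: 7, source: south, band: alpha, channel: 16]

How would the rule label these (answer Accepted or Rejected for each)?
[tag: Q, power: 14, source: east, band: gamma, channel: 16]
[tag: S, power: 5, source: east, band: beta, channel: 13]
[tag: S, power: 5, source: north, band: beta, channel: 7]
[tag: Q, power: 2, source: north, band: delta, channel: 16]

The classifier is using: tag is Q.
[tag: Q, power: 14, source: east, band: gamma, channel: 16] → tag is Q → Accepted.
[tag: S, power: 5, source: east, band: beta, channel: 13] → tag is S → Rejected.
[tag: S, power: 5, source: north, band: beta, channel: 7] → tag is S → Rejected.
[tag: Q, power: 2, source: north, band: delta, channel: 16] → tag is Q → Accepted.

Accepted, Rejected, Rejected, Accepted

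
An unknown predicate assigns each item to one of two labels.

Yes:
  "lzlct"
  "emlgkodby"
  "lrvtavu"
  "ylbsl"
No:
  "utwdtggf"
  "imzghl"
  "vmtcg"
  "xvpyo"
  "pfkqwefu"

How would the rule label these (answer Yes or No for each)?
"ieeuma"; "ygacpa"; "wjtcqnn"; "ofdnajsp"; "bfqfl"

The classifier is using: odd length AND contains 'l'.

No, No, No, No, Yes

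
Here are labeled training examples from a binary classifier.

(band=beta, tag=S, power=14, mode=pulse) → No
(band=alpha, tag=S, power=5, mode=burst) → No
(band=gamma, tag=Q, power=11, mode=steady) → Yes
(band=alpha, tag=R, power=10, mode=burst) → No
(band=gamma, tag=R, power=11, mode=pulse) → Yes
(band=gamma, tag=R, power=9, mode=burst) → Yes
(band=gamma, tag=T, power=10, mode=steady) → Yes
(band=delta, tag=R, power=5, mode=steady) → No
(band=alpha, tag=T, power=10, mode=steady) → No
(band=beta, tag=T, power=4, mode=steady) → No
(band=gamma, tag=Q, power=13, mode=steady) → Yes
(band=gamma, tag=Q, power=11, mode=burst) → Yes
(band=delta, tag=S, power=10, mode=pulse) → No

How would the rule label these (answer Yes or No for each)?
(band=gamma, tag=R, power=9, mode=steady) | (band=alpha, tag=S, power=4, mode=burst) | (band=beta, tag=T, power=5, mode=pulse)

Yes, No, No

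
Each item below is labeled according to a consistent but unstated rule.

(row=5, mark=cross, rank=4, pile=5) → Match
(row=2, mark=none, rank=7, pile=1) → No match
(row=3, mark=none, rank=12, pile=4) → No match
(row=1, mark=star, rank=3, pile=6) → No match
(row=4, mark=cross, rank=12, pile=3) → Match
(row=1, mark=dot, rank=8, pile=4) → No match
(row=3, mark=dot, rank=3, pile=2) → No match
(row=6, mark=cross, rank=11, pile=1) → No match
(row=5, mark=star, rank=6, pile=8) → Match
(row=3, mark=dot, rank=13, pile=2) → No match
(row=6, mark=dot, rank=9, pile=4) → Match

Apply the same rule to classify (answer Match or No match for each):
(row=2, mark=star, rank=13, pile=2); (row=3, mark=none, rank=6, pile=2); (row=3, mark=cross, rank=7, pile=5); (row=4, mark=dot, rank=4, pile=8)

No match, No match, No match, Match

The distinguishing property — row ≥ 4 AND pile ≥ 2 — holds for all the 'Match' cases and none of the 'No match' cases.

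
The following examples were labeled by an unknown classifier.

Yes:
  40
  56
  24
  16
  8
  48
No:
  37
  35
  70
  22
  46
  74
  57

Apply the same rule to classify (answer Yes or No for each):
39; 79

Every 'Yes' example satisfies: multiple of 4. None of the 'No' examples do.
39: 39 = 4·9 + 3, doesn't qualify → No. 79: 79 = 4·19 + 3, doesn't qualify → No.

No, No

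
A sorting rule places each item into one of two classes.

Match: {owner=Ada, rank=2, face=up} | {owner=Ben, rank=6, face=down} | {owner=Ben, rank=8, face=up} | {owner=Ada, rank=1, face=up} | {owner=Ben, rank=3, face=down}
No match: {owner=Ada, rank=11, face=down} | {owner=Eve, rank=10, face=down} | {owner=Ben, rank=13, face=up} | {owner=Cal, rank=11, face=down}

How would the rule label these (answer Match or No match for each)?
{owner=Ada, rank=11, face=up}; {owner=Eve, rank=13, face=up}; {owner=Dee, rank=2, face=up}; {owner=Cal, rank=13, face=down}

Rule: rank ≤ 8. This holds for each 'Match' example and fails for each 'No match' one.
{owner=Ada, rank=11, face=up}: No match (rank = 11).
{owner=Eve, rank=13, face=up}: No match (rank = 13).
{owner=Dee, rank=2, face=up}: Match (rank = 2).
{owner=Cal, rank=13, face=down}: No match (rank = 13).

No match, No match, Match, No match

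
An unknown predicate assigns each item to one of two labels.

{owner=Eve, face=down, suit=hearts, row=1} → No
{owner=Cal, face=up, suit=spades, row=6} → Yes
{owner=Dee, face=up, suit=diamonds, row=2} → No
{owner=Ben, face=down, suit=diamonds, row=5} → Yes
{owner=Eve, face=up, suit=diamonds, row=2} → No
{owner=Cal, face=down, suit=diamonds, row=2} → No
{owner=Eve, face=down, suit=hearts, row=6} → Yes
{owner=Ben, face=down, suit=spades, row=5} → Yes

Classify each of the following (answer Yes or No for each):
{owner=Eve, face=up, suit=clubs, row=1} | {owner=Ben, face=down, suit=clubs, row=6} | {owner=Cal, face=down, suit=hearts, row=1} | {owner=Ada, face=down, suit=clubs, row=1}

A rule that fits every label: row ≥ 5 — true of each 'Yes' example, false of each 'No' one.

No, Yes, No, No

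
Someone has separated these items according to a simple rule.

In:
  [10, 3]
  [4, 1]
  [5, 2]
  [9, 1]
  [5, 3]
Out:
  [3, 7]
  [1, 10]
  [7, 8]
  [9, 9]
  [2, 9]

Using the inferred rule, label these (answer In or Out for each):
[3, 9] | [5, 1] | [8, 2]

Out, In, In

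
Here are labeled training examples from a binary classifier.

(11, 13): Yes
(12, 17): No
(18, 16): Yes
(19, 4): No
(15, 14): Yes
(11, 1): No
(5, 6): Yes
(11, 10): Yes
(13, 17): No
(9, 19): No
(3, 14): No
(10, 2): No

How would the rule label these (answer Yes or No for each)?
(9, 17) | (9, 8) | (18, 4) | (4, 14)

The classifier is using: |first − second| ≤ 2.
(9, 17): |9−17| = 8, fails the rule → No.
(9, 8): |9−8| = 1, has this property → Yes.
(18, 4): |18−4| = 14, fails the rule → No.
(4, 14): |4−14| = 10, fails the rule → No.

No, Yes, No, No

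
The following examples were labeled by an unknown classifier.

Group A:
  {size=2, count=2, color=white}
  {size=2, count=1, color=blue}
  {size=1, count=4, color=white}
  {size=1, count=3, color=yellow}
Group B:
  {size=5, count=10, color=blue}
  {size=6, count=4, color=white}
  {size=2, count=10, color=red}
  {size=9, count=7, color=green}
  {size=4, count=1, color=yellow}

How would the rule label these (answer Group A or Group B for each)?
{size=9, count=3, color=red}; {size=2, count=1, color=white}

All 'Group A' examples share one property — size ≤ 2 AND count ≤ 4 — and every 'Group B' example lacks it.

Group B, Group A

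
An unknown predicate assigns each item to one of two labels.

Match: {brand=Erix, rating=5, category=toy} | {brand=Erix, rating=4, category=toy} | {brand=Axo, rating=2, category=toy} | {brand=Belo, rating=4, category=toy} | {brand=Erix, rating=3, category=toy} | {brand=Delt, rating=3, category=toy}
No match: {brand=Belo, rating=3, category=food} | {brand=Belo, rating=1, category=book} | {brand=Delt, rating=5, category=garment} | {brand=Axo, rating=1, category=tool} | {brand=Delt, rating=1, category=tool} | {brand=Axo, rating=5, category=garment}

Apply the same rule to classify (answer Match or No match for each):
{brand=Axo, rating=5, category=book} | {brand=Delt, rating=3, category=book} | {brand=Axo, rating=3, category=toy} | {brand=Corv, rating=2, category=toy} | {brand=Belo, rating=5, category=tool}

No match, No match, Match, Match, No match

The distinguishing property — category is toy — holds for all the 'Match' cases and none of the 'No match' cases.
{brand=Axo, rating=5, category=book}: category is book, doesn't match → No match.
{brand=Delt, rating=3, category=book}: category is book, doesn't match → No match.
{brand=Axo, rating=3, category=toy}: category is toy, qualifies → Match.
{brand=Corv, rating=2, category=toy}: category is toy, qualifies → Match.
{brand=Belo, rating=5, category=tool}: category is tool, doesn't match → No match.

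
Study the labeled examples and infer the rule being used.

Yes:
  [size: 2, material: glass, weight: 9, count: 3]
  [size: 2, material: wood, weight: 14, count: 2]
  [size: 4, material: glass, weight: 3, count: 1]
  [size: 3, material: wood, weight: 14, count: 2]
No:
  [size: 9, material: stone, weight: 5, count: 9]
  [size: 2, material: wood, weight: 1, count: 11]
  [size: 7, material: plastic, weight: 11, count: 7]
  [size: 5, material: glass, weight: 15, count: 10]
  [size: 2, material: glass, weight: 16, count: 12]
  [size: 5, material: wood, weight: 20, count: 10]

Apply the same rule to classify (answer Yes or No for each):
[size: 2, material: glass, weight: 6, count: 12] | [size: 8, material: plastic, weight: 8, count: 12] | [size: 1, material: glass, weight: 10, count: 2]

No, No, Yes

The common property of the 'Yes' items is: count ≤ 3. No 'No' item has it.
[size: 2, material: glass, weight: 6, count: 12] — count = 12, hence No. [size: 8, material: plastic, weight: 8, count: 12] — count = 12, hence No. [size: 1, material: glass, weight: 10, count: 2] — count = 2, hence Yes.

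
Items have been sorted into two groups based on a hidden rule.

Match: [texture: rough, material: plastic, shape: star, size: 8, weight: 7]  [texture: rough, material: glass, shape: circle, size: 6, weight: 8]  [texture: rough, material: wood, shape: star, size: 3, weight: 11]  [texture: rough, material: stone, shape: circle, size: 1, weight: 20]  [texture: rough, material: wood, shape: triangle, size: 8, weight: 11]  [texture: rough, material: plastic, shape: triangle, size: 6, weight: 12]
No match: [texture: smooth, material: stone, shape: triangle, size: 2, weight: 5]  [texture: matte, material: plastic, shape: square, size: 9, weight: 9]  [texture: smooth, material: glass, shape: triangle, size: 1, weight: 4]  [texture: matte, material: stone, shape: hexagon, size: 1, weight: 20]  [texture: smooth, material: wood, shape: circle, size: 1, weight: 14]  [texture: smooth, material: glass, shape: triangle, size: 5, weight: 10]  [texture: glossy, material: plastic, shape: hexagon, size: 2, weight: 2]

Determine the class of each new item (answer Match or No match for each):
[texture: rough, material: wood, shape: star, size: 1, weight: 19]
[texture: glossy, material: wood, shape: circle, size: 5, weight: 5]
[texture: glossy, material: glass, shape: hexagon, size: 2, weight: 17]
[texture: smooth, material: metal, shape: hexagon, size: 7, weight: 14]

Match, No match, No match, No match

All 'Match' examples share one property — texture is rough — and every 'No match' example lacks it.
[texture: rough, material: wood, shape: star, size: 1, weight: 19] → texture is rough → Match. [texture: glossy, material: wood, shape: circle, size: 5, weight: 5] → texture is glossy → No match. [texture: glossy, material: glass, shape: hexagon, size: 2, weight: 17] → texture is glossy → No match. [texture: smooth, material: metal, shape: hexagon, size: 7, weight: 14] → texture is smooth → No match.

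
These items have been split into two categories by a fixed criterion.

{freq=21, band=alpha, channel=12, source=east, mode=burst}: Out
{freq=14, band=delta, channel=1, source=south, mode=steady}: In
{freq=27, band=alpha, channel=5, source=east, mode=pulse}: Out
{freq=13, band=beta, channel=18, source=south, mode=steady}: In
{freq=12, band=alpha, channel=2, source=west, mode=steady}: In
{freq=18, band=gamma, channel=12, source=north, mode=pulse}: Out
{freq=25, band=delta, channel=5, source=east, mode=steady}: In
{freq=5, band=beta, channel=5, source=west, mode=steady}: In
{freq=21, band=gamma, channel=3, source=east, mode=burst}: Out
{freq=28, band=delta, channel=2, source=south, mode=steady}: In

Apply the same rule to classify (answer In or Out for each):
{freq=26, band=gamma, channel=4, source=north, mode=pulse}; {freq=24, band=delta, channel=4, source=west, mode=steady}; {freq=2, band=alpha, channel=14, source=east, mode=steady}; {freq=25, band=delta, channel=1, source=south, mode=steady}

Out, In, In, In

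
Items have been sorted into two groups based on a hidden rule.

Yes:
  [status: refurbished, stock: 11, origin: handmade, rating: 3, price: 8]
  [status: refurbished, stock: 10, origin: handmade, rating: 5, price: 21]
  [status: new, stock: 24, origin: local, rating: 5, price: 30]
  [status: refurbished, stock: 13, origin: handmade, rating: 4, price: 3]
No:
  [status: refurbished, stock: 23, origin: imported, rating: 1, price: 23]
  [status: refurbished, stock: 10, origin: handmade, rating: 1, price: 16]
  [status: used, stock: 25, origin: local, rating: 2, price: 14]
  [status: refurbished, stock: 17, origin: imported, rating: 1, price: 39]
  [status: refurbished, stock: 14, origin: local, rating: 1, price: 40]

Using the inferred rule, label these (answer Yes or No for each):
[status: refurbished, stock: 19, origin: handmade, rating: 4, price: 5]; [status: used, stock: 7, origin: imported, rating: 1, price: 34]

Rule: rating ≥ 3. This holds for each 'Yes' example and fails for each 'No' one.

Yes, No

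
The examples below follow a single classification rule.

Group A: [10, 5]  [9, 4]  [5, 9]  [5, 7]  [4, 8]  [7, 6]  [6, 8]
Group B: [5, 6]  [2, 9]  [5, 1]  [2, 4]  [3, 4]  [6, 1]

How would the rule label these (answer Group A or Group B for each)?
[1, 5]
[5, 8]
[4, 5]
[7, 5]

All 'Group A' examples share one property — sum ≥ 12 — and every 'Group B' example lacks it.

Group B, Group A, Group B, Group A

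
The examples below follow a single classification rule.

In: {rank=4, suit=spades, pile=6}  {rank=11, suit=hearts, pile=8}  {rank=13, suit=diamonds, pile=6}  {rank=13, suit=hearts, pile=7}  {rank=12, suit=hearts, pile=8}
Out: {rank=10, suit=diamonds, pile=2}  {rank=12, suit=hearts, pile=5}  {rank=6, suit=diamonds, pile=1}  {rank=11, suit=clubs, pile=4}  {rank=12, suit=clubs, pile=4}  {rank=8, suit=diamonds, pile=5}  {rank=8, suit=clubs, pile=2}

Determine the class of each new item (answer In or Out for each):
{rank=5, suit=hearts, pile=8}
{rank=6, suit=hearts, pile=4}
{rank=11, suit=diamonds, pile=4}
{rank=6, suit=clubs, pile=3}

In, Out, Out, Out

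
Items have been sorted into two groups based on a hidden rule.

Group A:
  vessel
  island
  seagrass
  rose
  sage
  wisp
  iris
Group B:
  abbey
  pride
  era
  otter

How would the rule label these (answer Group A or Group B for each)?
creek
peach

Rule: even length. This holds for each 'Group A' example and fails for each 'Group B' one.
creek → length 5 → Group B. peach → length 5 → Group B.

Group B, Group B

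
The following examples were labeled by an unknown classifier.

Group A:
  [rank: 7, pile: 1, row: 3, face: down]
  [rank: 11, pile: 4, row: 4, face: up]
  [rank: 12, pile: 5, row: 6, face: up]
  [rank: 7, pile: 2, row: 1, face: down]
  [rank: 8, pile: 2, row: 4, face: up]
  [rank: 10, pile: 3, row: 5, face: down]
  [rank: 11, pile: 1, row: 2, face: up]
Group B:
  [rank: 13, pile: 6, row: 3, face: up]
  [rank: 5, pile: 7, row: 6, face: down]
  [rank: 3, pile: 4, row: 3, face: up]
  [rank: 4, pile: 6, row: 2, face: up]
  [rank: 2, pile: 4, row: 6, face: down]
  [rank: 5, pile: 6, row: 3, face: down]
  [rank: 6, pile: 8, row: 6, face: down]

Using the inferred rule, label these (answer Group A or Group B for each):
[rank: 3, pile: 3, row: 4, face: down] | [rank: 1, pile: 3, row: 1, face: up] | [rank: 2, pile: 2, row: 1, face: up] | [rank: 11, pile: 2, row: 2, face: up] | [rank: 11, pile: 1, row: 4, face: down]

'Group A' ⟺ rank ≥ 4 AND pile ≤ 5.
[rank: 3, pile: 3, row: 4, face: down]: Group B (rank = 3, pile = 3). [rank: 1, pile: 3, row: 1, face: up]: Group B (rank = 1, pile = 3). [rank: 2, pile: 2, row: 1, face: up]: Group B (rank = 2, pile = 2). [rank: 11, pile: 2, row: 2, face: up]: Group A (rank = 11, pile = 2). [rank: 11, pile: 1, row: 4, face: down]: Group A (rank = 11, pile = 1).

Group B, Group B, Group B, Group A, Group A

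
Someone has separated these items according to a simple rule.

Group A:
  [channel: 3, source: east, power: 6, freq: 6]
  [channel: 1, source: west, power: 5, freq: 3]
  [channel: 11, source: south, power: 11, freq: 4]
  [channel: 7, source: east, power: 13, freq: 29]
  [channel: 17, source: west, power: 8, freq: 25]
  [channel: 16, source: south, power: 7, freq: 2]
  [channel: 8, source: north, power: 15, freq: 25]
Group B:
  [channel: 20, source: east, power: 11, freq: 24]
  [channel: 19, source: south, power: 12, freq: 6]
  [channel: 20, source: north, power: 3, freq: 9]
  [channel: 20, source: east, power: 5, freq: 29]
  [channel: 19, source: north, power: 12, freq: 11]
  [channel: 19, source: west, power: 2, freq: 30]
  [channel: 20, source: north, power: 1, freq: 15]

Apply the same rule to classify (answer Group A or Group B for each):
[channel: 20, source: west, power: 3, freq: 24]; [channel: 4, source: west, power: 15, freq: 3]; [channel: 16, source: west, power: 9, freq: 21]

Group B, Group A, Group A

A rule that fits every label: channel ≤ 17 — true of each 'Group A' example, false of each 'Group B' one.
[channel: 20, source: west, power: 3, freq: 24]: channel = 20, does not fit → Group B.
[channel: 4, source: west, power: 15, freq: 3]: channel = 4, matches → Group A.
[channel: 16, source: west, power: 9, freq: 21]: channel = 16, matches → Group A.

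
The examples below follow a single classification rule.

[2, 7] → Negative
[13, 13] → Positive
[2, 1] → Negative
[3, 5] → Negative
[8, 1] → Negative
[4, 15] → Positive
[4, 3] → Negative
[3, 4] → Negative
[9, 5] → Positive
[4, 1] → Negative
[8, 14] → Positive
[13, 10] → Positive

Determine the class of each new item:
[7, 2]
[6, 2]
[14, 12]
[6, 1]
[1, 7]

A rule that fits every label: sum ≥ 14 — true of each 'Positive' example, false of each 'Negative' one.
[7, 2] → 7+2 = 9 → Negative.
[6, 2] → 6+2 = 8 → Negative.
[14, 12] → 14+12 = 26 → Positive.
[6, 1] → 6+1 = 7 → Negative.
[1, 7] → 1+7 = 8 → Negative.

Negative, Negative, Positive, Negative, Negative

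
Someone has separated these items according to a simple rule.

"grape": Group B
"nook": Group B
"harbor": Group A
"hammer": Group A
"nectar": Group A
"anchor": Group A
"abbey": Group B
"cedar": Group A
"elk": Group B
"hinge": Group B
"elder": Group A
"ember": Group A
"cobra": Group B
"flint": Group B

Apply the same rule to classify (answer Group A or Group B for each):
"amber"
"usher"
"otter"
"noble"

Group A, Group A, Group A, Group B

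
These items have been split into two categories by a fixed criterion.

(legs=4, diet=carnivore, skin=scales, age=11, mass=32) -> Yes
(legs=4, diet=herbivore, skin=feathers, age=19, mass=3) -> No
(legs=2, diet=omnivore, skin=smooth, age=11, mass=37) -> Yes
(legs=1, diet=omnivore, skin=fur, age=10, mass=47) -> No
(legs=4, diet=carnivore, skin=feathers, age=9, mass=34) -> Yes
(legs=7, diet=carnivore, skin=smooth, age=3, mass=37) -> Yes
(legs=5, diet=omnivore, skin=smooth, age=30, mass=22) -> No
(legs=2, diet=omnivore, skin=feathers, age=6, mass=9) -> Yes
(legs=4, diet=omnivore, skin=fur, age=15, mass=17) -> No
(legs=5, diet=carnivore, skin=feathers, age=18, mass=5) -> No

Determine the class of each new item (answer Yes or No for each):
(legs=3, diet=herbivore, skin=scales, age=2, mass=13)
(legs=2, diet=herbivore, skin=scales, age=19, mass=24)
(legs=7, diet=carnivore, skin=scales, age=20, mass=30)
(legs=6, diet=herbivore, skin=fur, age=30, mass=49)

Yes, No, No, No

One predicate separates the groups cleanly: age ≤ 11 AND legs ≥ 2.
(legs=3, diet=herbivore, skin=scales, age=2, mass=13) → age = 2, legs = 3 → Yes. (legs=2, diet=herbivore, skin=scales, age=19, mass=24) → age = 19, legs = 2 → No. (legs=7, diet=carnivore, skin=scales, age=20, mass=30) → age = 20, legs = 7 → No. (legs=6, diet=herbivore, skin=fur, age=30, mass=49) → age = 30, legs = 6 → No.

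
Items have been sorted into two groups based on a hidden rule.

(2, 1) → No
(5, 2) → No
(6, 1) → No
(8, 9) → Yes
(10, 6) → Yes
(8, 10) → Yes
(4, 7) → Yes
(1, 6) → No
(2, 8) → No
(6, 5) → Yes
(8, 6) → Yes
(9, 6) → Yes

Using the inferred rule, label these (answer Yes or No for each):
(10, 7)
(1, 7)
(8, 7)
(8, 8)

Yes, No, Yes, Yes

A rule that fits every label: sum ≥ 11 — true of each 'Yes' example, false of each 'No' one.
(10, 7): 10+7 = 17, checks out → Yes. (1, 7): 1+7 = 8, fails the rule → No. (8, 7): 8+7 = 15, checks out → Yes. (8, 8): 8+8 = 16, checks out → Yes.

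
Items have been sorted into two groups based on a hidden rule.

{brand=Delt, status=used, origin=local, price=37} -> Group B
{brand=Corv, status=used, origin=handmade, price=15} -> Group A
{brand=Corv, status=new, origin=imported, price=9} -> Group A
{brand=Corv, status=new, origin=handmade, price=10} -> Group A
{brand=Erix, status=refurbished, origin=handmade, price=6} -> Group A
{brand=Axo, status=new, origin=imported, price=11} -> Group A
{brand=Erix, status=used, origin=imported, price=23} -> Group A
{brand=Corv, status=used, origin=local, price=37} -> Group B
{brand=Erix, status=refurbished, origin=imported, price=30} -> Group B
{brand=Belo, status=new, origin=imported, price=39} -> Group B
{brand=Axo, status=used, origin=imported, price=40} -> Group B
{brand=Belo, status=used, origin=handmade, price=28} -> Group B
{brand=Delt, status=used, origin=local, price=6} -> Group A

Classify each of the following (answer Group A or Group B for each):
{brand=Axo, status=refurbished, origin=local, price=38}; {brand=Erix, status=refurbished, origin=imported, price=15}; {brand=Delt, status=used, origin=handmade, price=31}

Every 'Group A' example satisfies: price ≤ 23. None of the 'Group B' examples do.
{brand=Axo, status=refurbished, origin=local, price=38}: Group B (price = 38). {brand=Erix, status=refurbished, origin=imported, price=15}: Group A (price = 15). {brand=Delt, status=used, origin=handmade, price=31}: Group B (price = 31).

Group B, Group A, Group B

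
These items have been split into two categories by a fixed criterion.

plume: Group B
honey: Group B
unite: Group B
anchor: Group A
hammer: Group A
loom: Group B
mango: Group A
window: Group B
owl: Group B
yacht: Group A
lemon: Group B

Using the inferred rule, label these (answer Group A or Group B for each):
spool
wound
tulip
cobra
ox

Group B, Group B, Group B, Group A, Group B

Looking at the examples, the only property every 'Group A' case has and every 'Group B' case lacks is: contains 'a'.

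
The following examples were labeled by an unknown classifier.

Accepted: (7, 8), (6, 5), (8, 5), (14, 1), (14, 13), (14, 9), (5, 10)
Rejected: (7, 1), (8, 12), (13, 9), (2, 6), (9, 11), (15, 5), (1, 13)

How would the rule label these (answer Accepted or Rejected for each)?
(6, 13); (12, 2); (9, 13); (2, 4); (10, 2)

Accepted, Rejected, Rejected, Rejected, Rejected

Every 'Accepted' example satisfies: sum is odd. None of the 'Rejected' examples do.
Accepted: (6, 13), since 6+13 = 19.
Rejected: (12, 2), since 12+2 = 14.
Rejected: (9, 13), since 9+13 = 22.
Rejected: (2, 4), since 2+4 = 6.
Rejected: (10, 2), since 10+2 = 12.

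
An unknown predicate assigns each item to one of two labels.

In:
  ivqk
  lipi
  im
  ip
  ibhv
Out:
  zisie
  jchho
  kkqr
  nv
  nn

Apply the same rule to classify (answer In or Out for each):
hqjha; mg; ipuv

Out, Out, In

The pattern is that an item is 'In' exactly when: even length AND contains 'i'.
Out: hqjha, since length 5, no 'i'. Out: mg, since length 2, no 'i'. In: ipuv, since length 4, has 'i'.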